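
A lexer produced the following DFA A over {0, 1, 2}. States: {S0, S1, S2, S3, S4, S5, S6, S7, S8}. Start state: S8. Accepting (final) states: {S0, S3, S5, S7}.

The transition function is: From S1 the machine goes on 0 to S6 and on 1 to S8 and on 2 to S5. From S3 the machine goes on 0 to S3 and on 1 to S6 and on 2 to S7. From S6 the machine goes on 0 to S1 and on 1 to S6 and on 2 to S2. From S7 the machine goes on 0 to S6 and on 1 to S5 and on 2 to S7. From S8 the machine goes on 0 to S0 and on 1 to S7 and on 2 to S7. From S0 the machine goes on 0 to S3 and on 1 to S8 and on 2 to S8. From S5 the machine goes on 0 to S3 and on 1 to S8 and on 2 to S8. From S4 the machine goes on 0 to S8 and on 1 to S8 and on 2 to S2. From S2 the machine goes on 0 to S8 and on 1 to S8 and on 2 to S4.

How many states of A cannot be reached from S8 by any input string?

A breadth-first search from the start state visits every state.

0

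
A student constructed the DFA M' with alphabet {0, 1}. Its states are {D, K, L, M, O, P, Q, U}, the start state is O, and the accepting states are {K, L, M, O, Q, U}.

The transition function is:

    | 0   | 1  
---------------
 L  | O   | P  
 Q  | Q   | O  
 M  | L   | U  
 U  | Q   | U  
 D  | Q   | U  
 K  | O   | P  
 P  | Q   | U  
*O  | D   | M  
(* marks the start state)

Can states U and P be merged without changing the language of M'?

States {K} cannot be reached from the start state, so discard them.
Initial partition by acceptance: {L,M,O,Q,U} | {D,P}.
Split {L,M,O,Q,U} by δ(·,0) → {L,M,Q,U} and {O}.
Refine {L,M,Q,U} on symbol 0: members go to different blocks, giving {M,Q,U} and {L}.
Refine {M,Q,U} on symbol 0: members go to different blocks, giving {Q,U} and {M}.
On input 1, block {Q,U} splits into {Q} and {U}.
No further refinement is possible. Final partition (6 blocks): {Q} | {D,P} | {O} | {L} | {M} | {U}.
U and P end up in different blocks, so they are distinguishable. For instance, the string 'ε' is accepted from only U.

No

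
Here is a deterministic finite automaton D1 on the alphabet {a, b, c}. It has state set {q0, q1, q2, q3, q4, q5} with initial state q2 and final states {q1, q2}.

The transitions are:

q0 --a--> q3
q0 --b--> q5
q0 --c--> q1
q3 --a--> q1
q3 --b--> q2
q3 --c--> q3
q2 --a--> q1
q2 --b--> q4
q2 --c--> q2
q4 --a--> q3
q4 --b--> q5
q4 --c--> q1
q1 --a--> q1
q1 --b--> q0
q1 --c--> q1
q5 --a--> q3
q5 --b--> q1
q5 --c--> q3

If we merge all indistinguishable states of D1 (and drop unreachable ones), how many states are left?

4

Every state is reachable, so we keep all 6.
Start with accepting vs non-accepting: {q1,q2} | {q0,q3,q4,q5}.
On input a, block {q0,q3,q4,q5} splits into {q0,q4,q5} and {q3}.
On input b, block {q0,q4,q5} splits into {q0,q4} and {q5}.
Stable partition: {q1,q2} | {q0,q4} | {q3} | {q5} — 4 equivalence classes.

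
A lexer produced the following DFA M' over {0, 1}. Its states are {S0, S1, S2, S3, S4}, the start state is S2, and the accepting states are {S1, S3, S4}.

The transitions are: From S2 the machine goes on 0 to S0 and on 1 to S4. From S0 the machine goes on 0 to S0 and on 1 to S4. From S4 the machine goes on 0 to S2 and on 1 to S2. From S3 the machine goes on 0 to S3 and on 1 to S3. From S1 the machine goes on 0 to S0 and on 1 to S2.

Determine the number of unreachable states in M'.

Starting at S2 and following transitions, the reachable set is {S0, S2, S4}. That leaves S1, S3 unreachable — 2 in total.

2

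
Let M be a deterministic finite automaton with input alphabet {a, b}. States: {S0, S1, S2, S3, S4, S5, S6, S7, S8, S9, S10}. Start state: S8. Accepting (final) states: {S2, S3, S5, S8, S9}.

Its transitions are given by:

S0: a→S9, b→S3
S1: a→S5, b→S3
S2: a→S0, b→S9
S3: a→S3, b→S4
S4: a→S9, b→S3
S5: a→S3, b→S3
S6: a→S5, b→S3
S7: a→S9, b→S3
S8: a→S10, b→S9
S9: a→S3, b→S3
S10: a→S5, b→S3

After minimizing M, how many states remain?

4

First remove the unreachable states {S0,S1,S2,S6,S7}; 6 states remain.
Start with accepting vs non-accepting: {S3,S5,S8,S9} | {S4,S10}.
Refine {S3,S5,S8,S9} on symbol a: members go to different blocks, giving {S3,S5,S9} and {S8}.
Split {S3,S5,S9} by δ(·,b) → {S5,S9} and {S3}.
Stable partition: {S5,S9} | {S4,S10} | {S8} | {S3} — 4 equivalence classes.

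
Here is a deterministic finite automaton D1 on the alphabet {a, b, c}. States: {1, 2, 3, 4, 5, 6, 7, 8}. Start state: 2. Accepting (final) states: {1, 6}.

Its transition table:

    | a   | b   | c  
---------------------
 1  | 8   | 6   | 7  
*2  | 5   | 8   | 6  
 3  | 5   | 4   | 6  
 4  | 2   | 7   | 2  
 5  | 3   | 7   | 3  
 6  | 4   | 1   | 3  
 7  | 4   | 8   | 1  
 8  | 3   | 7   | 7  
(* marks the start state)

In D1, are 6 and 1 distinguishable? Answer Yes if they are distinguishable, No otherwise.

All states are reachable from the start state.
Initial partition by acceptance: {1,6} | {2,3,4,5,7,8}.
Refine {2,3,4,5,7,8} on symbol c: members go to different blocks, giving {2,3,7} and {4,5,8}.
No further refinement is possible. Final partition (3 blocks): {1,6} | {2,3,7} | {4,5,8}.
6 and 1 lie in the same block of the stable partition, so they are equivalent — no string distinguishes them.

No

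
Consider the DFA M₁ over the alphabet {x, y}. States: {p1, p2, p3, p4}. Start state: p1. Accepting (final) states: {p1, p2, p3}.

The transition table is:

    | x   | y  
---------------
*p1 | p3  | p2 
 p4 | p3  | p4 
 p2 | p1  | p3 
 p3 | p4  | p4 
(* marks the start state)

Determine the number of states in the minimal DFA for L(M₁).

P0 = {p1,p2,p3} | {p4}.
Split {p1,p2,p3} by δ(·,x) → {p1,p2} and {p3}.
On input x, block {p1,p2} splits into {p1} and {p2}.
Stable partition: {p1} | {p4} | {p3} | {p2} — 4 equivalence classes.

4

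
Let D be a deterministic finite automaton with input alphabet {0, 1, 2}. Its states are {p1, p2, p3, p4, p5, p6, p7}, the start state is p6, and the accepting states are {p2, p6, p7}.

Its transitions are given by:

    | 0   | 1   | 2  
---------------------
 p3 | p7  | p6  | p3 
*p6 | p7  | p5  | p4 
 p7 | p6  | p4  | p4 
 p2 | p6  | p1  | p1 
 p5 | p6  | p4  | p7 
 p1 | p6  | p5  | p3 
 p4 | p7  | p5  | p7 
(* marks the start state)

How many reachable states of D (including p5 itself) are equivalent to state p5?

2

States {p1,p2,p3} cannot be reached from the start state, so discard them.
Initial partition by acceptance: {p6,p7} | {p4,p5}.
Stable partition: {p6,p7} | {p4,p5} — 2 equivalence classes.
The equivalence class containing p5 is {p4,p5}, of size 2.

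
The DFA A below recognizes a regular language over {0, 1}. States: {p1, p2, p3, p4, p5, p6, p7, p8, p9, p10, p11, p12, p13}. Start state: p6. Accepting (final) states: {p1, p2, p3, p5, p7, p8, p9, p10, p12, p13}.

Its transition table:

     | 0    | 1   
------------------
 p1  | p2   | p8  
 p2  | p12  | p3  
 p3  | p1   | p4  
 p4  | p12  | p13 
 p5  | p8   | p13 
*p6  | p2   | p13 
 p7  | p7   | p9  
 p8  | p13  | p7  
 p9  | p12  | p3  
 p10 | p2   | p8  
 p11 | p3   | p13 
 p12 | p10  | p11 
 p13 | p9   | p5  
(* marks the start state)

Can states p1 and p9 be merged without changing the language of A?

No

Start with accepting vs non-accepting: {p1,p2,p3,p5,p7,p8,p9,p10,p12,p13} | {p4,p6,p11}.
Refine {p1,p2,p3,p5,p7,p8,p9,p10,p12,p13} on symbol 1: members go to different blocks, giving {p1,p2,p5,p7,p8,p9,p10,p13} and {p3,p12}.
On input 0, block {p1,p2,p5,p7,p8,p9,p10,p13} splits into {p1,p5,p7,p8,p10,p13} and {p2,p9}.
Refine {p1,p5,p7,p8,p10,p13} on symbol 0: members go to different blocks, giving {p1,p10,p13} and {p5,p7,p8}.
Split {p4,p6,p11} by δ(·,0) → {p4,p11} and {p6}.
Split {p5,p7,p8} by δ(·,0) → {p5,p7} and {p8}.
Split {p1,p10,p13} by δ(·,1) → {p1,p10} and {p13}.
Split {p5,p7} by δ(·,0) → {p5} and {p7}.
Stable partition: {p1,p10} | {p4,p11} | {p3,p12} | {p2,p9} | {p5} | {p6} | {p8} | {p13} | {p7} — 9 equivalence classes.
p1 and p9 end up in different blocks, so they are distinguishable. For instance, the string '01' is accepted from only p1.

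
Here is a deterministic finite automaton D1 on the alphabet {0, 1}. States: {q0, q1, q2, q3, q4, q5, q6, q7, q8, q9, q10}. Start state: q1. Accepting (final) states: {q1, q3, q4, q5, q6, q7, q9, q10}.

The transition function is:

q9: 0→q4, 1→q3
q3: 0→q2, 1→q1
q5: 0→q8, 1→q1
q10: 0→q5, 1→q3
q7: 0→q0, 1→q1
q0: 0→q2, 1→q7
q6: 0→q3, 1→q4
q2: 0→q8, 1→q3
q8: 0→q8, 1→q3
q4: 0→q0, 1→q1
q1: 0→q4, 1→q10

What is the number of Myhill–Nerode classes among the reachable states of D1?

4

First remove the unreachable states {q6,q9}; 9 states remain.
P0 = {q1,q3,q4,q5,q7,q10} | {q0,q2,q8}.
Split {q1,q3,q4,q5,q7,q10} by δ(·,0) → {q3,q4,q5,q7} and {q1,q10}.
Split {q1,q10} by δ(·,1) → {q1} and {q10}.
No further refinement is possible. Final partition (4 blocks): {q3,q4,q5,q7} | {q0,q2,q8} | {q1} | {q10}.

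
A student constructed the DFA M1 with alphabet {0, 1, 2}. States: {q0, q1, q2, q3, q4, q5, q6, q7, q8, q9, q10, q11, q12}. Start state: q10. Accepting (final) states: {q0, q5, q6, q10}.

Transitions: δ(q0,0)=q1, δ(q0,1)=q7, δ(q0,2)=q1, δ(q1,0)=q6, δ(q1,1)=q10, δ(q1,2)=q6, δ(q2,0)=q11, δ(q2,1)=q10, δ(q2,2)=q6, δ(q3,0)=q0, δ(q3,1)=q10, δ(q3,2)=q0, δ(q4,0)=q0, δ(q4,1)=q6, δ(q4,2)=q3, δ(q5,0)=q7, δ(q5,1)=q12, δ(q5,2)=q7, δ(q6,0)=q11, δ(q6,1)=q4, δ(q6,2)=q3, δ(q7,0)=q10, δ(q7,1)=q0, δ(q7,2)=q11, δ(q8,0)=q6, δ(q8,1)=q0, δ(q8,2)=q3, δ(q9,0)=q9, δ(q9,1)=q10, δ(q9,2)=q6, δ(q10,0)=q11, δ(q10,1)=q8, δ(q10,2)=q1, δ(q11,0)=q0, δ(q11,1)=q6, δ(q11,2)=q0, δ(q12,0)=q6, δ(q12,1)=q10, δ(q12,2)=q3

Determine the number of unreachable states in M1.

4

No path from q10 leads to q2, q5, q9, q12; the other 9 states are all reachable.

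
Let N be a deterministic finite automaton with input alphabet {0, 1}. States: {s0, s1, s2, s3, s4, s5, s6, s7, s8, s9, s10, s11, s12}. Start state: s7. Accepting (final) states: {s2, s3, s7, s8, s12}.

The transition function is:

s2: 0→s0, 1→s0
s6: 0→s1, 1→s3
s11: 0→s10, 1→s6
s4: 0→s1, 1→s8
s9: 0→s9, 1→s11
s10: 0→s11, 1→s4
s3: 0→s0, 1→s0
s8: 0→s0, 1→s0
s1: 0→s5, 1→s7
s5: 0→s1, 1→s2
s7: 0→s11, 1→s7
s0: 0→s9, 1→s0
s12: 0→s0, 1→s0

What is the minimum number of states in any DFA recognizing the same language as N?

7

First remove the unreachable states {s12}; 12 states remain.
Initial partition by acceptance: {s2,s3,s7,s8} | {s0,s1,s4,s5,s6,s9,s10,s11}.
Split {s2,s3,s7,s8} by δ(·,1) → {s2,s3,s8} and {s7}.
Refine {s0,s1,s4,s5,s6,s9,s10,s11} on symbol 1: members go to different blocks, giving {s0,s9,s10,s11} and {s4,s5,s6} and {s1}.
On input 1, block {s0,s9,s10,s11} splits into {s0,s9} and {s10,s11}.
On input 1, block {s0,s9} splits into {s0} and {s9}.
No further refinement is possible. Final partition (7 blocks): {s2,s3,s8} | {s0} | {s7} | {s4,s5,s6} | {s1} | {s10,s11} | {s9}.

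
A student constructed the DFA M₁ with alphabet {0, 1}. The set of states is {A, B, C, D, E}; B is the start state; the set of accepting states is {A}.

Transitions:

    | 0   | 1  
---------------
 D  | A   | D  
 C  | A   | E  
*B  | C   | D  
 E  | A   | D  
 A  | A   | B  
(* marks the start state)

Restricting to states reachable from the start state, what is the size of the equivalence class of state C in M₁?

Every state is reachable, so we keep all 5.
Start with accepting vs non-accepting: {A} | {B,C,D,E}.
Split {B,C,D,E} by δ(·,0) → {C,D,E} and {B}.
The partition is now stable with 3 blocks: {A} | {C,D,E} | {B}.
State C belongs to the block {C,D,E}, which has 3 states.

3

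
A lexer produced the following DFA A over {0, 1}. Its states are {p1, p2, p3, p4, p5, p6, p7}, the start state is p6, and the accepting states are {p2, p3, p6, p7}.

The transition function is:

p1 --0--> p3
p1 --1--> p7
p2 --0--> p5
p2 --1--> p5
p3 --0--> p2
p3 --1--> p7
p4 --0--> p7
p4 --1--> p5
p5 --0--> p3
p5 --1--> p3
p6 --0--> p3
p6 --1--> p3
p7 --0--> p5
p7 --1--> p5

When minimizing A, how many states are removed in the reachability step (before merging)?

Starting at p6 and following transitions, the reachable set is {p2, p3, p5, p6, p7}. That leaves p1, p4 unreachable — 2 in total.

2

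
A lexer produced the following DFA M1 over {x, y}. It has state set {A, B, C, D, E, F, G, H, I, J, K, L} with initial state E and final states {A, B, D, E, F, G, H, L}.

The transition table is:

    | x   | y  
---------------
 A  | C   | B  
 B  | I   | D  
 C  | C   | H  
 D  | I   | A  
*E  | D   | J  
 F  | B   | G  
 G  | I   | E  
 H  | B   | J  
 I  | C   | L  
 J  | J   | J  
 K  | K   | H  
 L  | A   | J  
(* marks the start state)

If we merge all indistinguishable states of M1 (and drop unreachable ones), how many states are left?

4

States {F,G,K} cannot be reached from the start state, so discard them.
Initial partition by acceptance: {A,B,D,E,H,L} | {C,I,J}.
Refine {A,B,D,E,H,L} on symbol x: members go to different blocks, giving {A,B,D} and {E,H,L}.
Split {C,I,J} by δ(·,y) → {C,I} and {J}.
Stable partition: {A,B,D} | {C,I} | {E,H,L} | {J} — 4 equivalence classes.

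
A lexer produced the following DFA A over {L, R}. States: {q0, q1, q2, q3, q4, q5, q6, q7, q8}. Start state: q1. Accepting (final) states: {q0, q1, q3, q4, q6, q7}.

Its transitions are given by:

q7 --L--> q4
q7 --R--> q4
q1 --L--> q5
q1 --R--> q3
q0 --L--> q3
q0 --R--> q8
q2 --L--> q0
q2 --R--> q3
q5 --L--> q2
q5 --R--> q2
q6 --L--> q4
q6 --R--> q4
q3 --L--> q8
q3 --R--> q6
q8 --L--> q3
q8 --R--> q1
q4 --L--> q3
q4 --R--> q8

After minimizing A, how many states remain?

7

Reachable states from the start: {q0,q1,q2,q3,q4,q5,q6,q8}. Unreachable: {q7} — drop them.
P0 = {q0,q1,q3,q4,q6} | {q2,q5,q8}.
On input L, block {q0,q1,q3,q4,q6} splits into {q0,q4,q6} and {q1,q3}.
On input L, block {q0,q4,q6} splits into {q0,q4} and {q6}.
On input L, block {q2,q5,q8} splits into {q2} and {q5} and {q8}.
Refine {q1,q3} on symbol L: members go to different blocks, giving {q1} and {q3}.
No further refinement is possible. Final partition (7 blocks): {q0,q4} | {q2} | {q1} | {q6} | {q5} | {q8} | {q3}.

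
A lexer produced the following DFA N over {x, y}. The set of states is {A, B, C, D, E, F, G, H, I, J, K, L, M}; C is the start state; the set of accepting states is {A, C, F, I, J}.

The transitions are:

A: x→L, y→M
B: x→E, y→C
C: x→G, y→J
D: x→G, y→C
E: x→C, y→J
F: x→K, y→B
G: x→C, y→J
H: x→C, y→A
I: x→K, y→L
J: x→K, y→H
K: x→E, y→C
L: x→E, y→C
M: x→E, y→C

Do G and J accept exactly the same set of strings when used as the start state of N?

States {B,D,F,I} cannot be reached from the start state, so discard them.
Start with accepting vs non-accepting: {A,C,J} | {E,G,H,K,L,M}.
On input y, block {A,C,J} splits into {A,J} and {C}.
Refine {E,G,H,K,L,M} on symbol x: members go to different blocks, giving {E,G,H} and {K,L,M}.
Refine {A,J} on symbol y: members go to different blocks, giving {A} and {J}.
Refine {E,G,H} on symbol y: members go to different blocks, giving {E,G} and {H}.
The partition is now stable with 6 blocks: {A} | {E,G} | {C} | {K,L,M} | {J} | {H}.
G and J end up in different blocks, so they are distinguishable. For instance, the string 'ε' is accepted from only J.

No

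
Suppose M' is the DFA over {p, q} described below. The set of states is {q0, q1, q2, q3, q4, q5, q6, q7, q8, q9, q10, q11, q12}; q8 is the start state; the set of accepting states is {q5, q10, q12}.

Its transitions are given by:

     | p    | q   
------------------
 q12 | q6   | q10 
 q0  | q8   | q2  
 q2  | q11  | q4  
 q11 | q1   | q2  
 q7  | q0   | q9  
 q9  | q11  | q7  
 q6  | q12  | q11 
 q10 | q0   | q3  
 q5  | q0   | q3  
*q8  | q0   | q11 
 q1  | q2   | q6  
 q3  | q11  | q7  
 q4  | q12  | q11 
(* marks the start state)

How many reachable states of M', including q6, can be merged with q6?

2

Reachable states from the start: {q0,q1,q2,q3,q4,q6,q7,q8,q9,q10,q11,q12}. Unreachable: {q5} — drop them.
Start with accepting vs non-accepting: {q10,q12} | {q0,q1,q2,q3,q4,q6,q7,q8,q9,q11}.
On input q, block {q10,q12} splits into {q10} and {q12}.
Split {q0,q1,q2,q3,q4,q6,q7,q8,q9,q11} by δ(·,p) → {q0,q1,q2,q3,q7,q8,q9,q11} and {q4,q6}.
Refine {q0,q1,q2,q3,q7,q8,q9,q11} on symbol q: members go to different blocks, giving {q0,q3,q7,q8,q9,q11} and {q1,q2}.
Split {q0,q3,q7,q8,q9,q11} by δ(·,p) → {q0,q3,q7,q8,q9} and {q11}.
Split {q0,q3,q7,q8,q9} by δ(·,p) → {q0,q7,q8} and {q3,q9}.
Split {q0,q7,q8} by δ(·,q) → {q0} and {q7} and {q8}.
Split {q1,q2} by δ(·,p) → {q1} and {q2}.
No further refinement is possible. Final partition (10 blocks): {q10} | {q0} | {q12} | {q4,q6} | {q1} | {q11} | {q3,q9} | {q7} | {q8} | {q2}.
State q6 belongs to the block {q4,q6}, which has 2 states.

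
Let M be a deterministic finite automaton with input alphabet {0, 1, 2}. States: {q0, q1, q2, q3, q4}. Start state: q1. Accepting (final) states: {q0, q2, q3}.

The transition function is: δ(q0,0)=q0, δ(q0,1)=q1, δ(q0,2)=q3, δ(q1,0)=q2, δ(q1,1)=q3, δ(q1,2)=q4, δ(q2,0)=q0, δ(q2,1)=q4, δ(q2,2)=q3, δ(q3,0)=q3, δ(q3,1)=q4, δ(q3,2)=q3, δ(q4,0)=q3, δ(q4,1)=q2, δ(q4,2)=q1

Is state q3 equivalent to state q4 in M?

No

Initial partition by acceptance: {q0,q2,q3} | {q1,q4}.
No further refinement is possible. Final partition (2 blocks): {q0,q2,q3} | {q1,q4}.
q3 and q4 end up in different blocks, so they are distinguishable. For instance, the string 'ε' is accepted from only q3.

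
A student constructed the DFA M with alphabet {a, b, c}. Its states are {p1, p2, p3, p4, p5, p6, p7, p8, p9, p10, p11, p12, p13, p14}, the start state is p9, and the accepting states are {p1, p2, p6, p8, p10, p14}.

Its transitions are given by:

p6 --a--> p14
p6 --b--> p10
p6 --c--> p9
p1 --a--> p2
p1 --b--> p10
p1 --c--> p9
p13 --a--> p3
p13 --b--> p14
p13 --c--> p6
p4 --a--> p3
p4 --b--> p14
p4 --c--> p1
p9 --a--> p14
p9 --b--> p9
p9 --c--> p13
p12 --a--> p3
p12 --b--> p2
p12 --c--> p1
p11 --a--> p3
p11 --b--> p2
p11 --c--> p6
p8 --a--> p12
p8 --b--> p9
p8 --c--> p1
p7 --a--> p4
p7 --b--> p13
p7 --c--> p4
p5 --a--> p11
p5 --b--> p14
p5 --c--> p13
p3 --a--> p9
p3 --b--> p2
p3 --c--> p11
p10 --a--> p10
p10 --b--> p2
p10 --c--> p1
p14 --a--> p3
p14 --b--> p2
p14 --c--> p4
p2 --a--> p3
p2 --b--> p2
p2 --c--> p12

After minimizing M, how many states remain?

States {p5,p7,p8} cannot be reached from the start state, so discard them.
Initial partition by acceptance: {p1,p2,p6,p10,p14} | {p3,p4,p9,p11,p12,p13}.
Refine {p1,p2,p6,p10,p14} on symbol a: members go to different blocks, giving {p1,p6,p10} and {p2,p14}.
Refine {p1,p6,p10} on symbol a: members go to different blocks, giving {p1,p6} and {p10}.
Refine {p3,p4,p9,p11,p12,p13} on symbol a: members go to different blocks, giving {p3,p4,p11,p12,p13} and {p9}.
On input a, block {p3,p4,p11,p12,p13} splits into {p4,p11,p12,p13} and {p3}.
No further refinement is possible. Final partition (6 blocks): {p1,p6} | {p4,p11,p12,p13} | {p2,p14} | {p10} | {p9} | {p3}.

6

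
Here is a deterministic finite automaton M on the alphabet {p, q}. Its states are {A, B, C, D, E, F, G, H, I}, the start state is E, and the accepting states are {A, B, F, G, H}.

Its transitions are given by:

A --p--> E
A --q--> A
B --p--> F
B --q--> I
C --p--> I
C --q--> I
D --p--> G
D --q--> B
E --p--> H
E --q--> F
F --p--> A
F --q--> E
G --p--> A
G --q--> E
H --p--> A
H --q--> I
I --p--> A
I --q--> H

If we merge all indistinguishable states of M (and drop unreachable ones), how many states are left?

First remove the unreachable states {B,C,D,G}; 5 states remain.
P0 = {A,F,H} | {E,I}.
On input p, block {A,F,H} splits into {F,H} and {A}.
Refine {E,I} on symbol p: members go to different blocks, giving {E} and {I}.
Refine {F,H} on symbol q: members go to different blocks, giving {F} and {H}.
No further refinement is possible. Final partition (5 blocks): {F} | {E} | {A} | {I} | {H}.

5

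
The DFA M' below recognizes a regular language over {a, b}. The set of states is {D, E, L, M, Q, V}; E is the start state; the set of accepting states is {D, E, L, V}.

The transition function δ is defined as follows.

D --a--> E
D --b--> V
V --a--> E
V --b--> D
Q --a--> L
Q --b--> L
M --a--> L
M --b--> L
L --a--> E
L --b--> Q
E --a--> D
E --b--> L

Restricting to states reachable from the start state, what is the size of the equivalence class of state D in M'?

First remove the unreachable states {M}; 5 states remain.
P0 = {D,E,L,V} | {Q}.
Refine {D,E,L,V} on symbol b: members go to different blocks, giving {D,E,V} and {L}.
Split {D,E,V} by δ(·,b) → {D,V} and {E}.
Stable partition: {D,V} | {Q} | {L} | {E} — 4 equivalence classes.
The equivalence class containing D is {D,V}, of size 2.

2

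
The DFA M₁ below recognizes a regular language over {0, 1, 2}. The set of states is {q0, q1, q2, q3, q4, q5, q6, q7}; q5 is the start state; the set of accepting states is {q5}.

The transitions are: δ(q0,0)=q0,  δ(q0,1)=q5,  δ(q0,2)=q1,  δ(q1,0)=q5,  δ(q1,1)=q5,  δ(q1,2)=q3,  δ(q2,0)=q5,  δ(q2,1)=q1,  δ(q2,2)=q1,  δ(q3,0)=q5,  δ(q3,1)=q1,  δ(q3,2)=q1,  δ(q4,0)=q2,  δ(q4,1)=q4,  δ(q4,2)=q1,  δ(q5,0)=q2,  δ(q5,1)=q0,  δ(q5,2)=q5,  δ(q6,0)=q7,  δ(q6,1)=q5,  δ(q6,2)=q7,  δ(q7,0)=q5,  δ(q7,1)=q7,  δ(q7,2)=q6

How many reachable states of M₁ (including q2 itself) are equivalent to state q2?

2

Reachable states from the start: {q0,q1,q2,q3,q5}. Unreachable: {q4,q6,q7} — drop them.
P0 = {q5} | {q0,q1,q2,q3}.
Split {q0,q1,q2,q3} by δ(·,0) → {q1,q2,q3} and {q0}.
On input 1, block {q1,q2,q3} splits into {q2,q3} and {q1}.
The partition is now stable with 4 blocks: {q5} | {q2,q3} | {q0} | {q1}.
The equivalence class containing q2 is {q2,q3}, of size 2.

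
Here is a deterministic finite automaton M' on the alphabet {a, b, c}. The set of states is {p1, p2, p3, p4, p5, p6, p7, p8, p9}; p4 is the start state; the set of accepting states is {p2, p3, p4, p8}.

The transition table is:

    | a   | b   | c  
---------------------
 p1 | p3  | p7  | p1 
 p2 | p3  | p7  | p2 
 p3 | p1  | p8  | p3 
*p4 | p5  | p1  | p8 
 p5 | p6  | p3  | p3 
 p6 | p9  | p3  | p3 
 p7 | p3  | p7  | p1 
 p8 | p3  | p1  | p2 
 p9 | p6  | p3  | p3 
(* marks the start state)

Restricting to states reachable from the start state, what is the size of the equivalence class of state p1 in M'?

Every state is reachable, so we keep all 9.
Initial partition by acceptance: {p2,p3,p4,p8} | {p1,p5,p6,p7,p9}.
Refine {p2,p3,p4,p8} on symbol a: members go to different blocks, giving {p2,p8} and {p3,p4}.
Split {p1,p5,p6,p7,p9} by δ(·,a) → {p5,p6,p9} and {p1,p7}.
Split {p3,p4} by δ(·,a) → {p3} and {p4}.
The partition is now stable with 5 blocks: {p2,p8} | {p5,p6,p9} | {p3} | {p1,p7} | {p4}.
The equivalence class containing p1 is {p1,p7}, of size 2.

2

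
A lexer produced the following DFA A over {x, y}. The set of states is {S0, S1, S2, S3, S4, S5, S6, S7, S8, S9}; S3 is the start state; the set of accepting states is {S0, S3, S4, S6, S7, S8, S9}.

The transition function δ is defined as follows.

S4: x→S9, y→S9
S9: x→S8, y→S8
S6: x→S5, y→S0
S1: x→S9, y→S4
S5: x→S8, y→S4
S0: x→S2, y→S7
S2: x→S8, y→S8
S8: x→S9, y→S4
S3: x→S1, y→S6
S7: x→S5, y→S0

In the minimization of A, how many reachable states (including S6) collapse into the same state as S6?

4

Initial partition by acceptance: {S0,S3,S4,S6,S7,S8,S9} | {S1,S2,S5}.
Refine {S0,S3,S4,S6,S7,S8,S9} on symbol x: members go to different blocks, giving {S0,S3,S6,S7} and {S4,S8,S9}.
No further refinement is possible. Final partition (3 blocks): {S0,S3,S6,S7} | {S1,S2,S5} | {S4,S8,S9}.
The equivalence class containing S6 is {S0,S3,S6,S7}, of size 4.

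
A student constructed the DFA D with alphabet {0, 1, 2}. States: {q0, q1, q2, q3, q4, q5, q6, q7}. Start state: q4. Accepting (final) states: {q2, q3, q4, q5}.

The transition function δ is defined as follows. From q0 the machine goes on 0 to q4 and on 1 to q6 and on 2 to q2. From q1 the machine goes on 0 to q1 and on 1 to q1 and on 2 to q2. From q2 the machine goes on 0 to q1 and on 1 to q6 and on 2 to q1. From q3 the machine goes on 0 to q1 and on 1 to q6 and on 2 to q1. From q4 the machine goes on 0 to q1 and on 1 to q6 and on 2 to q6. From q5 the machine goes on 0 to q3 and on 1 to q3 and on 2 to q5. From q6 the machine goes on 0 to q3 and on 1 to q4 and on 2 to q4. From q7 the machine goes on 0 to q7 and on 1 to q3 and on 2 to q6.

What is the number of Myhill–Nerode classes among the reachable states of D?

4

Reachable states from the start: {q1,q2,q3,q4,q6}. Unreachable: {q0,q5,q7} — drop them.
Initial partition by acceptance: {q2,q3,q4} | {q1,q6}.
Split {q1,q6} by δ(·,0) → {q1} and {q6}.
On input 2, block {q2,q3,q4} splits into {q2,q3} and {q4}.
The partition is now stable with 4 blocks: {q2,q3} | {q1} | {q6} | {q4}.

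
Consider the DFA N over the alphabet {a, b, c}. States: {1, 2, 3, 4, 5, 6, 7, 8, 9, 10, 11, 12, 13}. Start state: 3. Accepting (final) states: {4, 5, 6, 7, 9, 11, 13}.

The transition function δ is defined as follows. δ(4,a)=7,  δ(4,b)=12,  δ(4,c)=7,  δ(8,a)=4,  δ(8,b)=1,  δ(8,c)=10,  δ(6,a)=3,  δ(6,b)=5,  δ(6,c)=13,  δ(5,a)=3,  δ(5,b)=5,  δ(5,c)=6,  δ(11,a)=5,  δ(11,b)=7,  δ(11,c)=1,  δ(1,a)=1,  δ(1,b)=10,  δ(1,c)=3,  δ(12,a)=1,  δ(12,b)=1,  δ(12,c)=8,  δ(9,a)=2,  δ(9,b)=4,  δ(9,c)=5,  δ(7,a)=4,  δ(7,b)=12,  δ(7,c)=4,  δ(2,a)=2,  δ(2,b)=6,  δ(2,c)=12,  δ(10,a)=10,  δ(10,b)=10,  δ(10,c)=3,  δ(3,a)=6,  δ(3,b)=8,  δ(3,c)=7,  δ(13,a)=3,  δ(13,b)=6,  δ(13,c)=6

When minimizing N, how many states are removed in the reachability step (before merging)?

BFS from 3 reaches {1, 3, 4, 5, 6, 7, 8, 10, 12, 13}; the 3 state(s) 2, 9, 11 are never visited.

3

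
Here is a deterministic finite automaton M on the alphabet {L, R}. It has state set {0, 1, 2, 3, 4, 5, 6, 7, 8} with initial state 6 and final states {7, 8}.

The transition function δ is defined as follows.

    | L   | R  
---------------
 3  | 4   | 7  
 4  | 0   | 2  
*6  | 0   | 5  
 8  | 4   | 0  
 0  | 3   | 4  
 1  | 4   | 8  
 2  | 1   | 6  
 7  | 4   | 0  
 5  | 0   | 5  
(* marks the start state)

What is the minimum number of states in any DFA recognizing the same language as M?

6

All states are reachable from the start state.
Initial partition by acceptance: {7,8} | {0,1,2,3,4,5,6}.
On input R, block {0,1,2,3,4,5,6} splits into {0,2,4,5,6} and {1,3}.
Split {0,2,4,5,6} by δ(·,L) → {4,5,6} and {0,2}.
Split {4,5,6} by δ(·,R) → {5,6} and {4}.
Split {0,2} by δ(·,R) → {0} and {2}.
Stable partition: {7,8} | {5,6} | {1,3} | {0} | {4} | {2} — 6 equivalence classes.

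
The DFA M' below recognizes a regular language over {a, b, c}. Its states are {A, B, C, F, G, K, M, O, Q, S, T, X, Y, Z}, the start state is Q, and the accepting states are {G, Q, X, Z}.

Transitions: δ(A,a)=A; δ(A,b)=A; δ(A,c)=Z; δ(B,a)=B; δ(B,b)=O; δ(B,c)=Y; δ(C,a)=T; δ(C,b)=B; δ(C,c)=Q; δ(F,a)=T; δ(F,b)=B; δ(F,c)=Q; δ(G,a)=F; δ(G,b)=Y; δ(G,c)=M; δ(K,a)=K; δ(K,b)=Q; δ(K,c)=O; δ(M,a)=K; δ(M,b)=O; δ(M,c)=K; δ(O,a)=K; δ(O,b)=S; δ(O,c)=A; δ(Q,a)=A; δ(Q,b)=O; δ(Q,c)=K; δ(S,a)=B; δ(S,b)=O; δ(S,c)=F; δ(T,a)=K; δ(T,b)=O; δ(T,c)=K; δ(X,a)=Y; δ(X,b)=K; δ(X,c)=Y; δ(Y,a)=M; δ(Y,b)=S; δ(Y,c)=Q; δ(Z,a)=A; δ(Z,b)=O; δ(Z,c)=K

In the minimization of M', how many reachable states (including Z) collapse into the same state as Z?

Reachable states from the start: {A,B,F,K,M,O,Q,S,T,Y,Z}. Unreachable: {C,G,X} — drop them.
Initial partition by acceptance: {Q,Z} | {A,B,F,K,M,O,S,T,Y}.
Refine {A,B,F,K,M,O,S,T,Y} on symbol b: members go to different blocks, giving {A,B,F,M,O,S,T,Y} and {K}.
Refine {A,B,F,M,O,S,T,Y} on symbol a: members go to different blocks, giving {A,B,F,S,Y} and {M,O,T}.
On input a, block {A,B,F,S,Y} splits into {A,B,S} and {F,Y}.
On input b, block {A,B,S} splits into {B,S} and {A}.
Refine {M,O,T} on symbol b: members go to different blocks, giving {M,T} and {O}.
Stable partition: {Q,Z} | {B,S} | {K} | {M,T} | {F,Y} | {A} | {O} — 7 equivalence classes.
The equivalence class containing Z is {Q,Z}, of size 2.

2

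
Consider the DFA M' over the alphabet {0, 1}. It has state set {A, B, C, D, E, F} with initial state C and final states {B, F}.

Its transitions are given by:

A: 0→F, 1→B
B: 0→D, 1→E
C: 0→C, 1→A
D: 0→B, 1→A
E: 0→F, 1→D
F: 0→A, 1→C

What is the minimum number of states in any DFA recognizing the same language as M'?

6

All states are reachable from the start state.
P0 = {B,F} | {A,C,D,E}.
Split {A,C,D,E} by δ(·,0) → {A,D,E} and {C}.
Split {B,F} by δ(·,1) → {B} and {F}.
Refine {A,D,E} on symbol 0: members go to different blocks, giving {A,E} and {D}.
Refine {A,E} on symbol 1: members go to different blocks, giving {A} and {E}.
No further refinement is possible. Final partition (6 blocks): {B} | {A} | {C} | {F} | {D} | {E}.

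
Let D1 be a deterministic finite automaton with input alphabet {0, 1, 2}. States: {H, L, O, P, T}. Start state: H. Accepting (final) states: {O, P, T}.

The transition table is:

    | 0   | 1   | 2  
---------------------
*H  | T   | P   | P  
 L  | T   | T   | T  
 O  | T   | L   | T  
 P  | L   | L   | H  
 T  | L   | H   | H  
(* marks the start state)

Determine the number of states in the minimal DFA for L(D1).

Reachable states from the start: {H,L,P,T}. Unreachable: {O} — drop them.
Start with accepting vs non-accepting: {P,T} | {H,L}.
Stable partition: {P,T} | {H,L} — 2 equivalence classes.

2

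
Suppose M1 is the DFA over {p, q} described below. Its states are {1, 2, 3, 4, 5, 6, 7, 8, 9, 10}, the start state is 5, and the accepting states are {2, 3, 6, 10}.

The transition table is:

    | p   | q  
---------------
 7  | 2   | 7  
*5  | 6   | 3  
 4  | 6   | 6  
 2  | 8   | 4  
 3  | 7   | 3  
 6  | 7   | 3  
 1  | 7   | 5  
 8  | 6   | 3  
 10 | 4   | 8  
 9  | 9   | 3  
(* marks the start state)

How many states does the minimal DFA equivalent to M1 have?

4

First remove the unreachable states {1,9,10}; 7 states remain.
Start with accepting vs non-accepting: {2,3,6} | {4,5,7,8}.
Refine {2,3,6} on symbol q: members go to different blocks, giving {3,6} and {2}.
Refine {4,5,7,8} on symbol p: members go to different blocks, giving {4,5,8} and {7}.
The partition is now stable with 4 blocks: {3,6} | {4,5,8} | {2} | {7}.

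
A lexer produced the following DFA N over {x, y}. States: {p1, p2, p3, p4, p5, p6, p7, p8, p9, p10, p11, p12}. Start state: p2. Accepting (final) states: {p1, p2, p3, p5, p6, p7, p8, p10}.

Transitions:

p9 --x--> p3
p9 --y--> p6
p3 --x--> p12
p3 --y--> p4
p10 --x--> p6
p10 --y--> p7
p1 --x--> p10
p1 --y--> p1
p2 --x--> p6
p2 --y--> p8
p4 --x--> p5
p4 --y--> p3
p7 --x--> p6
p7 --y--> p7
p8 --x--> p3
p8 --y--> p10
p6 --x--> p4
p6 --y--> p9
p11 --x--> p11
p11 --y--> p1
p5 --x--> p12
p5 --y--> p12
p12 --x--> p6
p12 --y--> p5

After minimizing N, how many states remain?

First remove the unreachable states {p1,p11}; 10 states remain.
P0 = {p2,p3,p5,p6,p7,p8,p10} | {p4,p9,p12}.
Refine {p2,p3,p5,p6,p7,p8,p10} on symbol x: members go to different blocks, giving {p2,p7,p8,p10} and {p3,p5,p6}.
Stable partition: {p2,p7,p8,p10} | {p4,p9,p12} | {p3,p5,p6} — 3 equivalence classes.

3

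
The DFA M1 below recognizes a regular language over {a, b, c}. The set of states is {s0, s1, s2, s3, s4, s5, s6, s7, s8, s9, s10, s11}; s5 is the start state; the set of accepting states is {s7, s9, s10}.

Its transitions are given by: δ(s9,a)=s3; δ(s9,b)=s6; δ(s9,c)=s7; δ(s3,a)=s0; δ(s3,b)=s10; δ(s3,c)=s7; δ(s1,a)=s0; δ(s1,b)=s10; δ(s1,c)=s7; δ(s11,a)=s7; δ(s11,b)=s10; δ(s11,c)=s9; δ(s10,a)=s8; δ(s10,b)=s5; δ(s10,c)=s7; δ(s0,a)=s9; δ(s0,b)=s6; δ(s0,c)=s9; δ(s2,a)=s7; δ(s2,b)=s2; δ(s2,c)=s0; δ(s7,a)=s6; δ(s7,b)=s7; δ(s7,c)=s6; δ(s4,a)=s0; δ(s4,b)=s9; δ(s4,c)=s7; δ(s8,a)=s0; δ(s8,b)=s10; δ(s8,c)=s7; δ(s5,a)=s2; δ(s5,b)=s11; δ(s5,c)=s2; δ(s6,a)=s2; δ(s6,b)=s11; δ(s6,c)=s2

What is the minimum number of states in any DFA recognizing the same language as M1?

7

States {s1,s4} cannot be reached from the start state, so discard them.
Start with accepting vs non-accepting: {s7,s9,s10} | {s0,s2,s3,s5,s6,s8,s11}.
Split {s7,s9,s10} by δ(·,b) → {s9,s10} and {s7}.
Split {s0,s2,s3,s5,s6,s8,s11} by δ(·,a) → {s3,s5,s6,s8} and {s2,s11} and {s0}.
Split {s3,s5,s6,s8} by δ(·,a) → {s3,s8} and {s5,s6}.
Split {s2,s11} by δ(·,b) → {s2} and {s11}.
The partition is now stable with 7 blocks: {s9,s10} | {s3,s8} | {s7} | {s2} | {s0} | {s5,s6} | {s11}.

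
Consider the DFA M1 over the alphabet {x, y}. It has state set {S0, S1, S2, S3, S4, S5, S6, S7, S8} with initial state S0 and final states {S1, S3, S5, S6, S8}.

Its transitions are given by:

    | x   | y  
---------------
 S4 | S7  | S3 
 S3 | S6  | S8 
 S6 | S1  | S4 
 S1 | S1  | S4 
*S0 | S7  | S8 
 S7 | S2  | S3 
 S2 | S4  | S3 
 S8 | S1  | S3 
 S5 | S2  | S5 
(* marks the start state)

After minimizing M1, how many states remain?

States {S5} cannot be reached from the start state, so discard them.
Initial partition by acceptance: {S1,S3,S6,S8} | {S0,S2,S4,S7}.
On input y, block {S1,S3,S6,S8} splits into {S1,S6} and {S3,S8}.
The partition is now stable with 3 blocks: {S1,S6} | {S0,S2,S4,S7} | {S3,S8}.

3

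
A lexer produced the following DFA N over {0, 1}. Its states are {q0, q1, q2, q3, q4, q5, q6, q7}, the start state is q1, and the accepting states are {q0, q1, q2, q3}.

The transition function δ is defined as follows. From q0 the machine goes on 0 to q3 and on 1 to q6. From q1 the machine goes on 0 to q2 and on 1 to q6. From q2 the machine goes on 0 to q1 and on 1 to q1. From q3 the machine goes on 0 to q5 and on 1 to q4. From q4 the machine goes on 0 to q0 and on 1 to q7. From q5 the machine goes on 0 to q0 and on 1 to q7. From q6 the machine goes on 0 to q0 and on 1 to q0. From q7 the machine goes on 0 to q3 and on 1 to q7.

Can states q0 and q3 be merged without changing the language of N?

No

Start with accepting vs non-accepting: {q0,q1,q2,q3} | {q4,q5,q6,q7}.
Split {q0,q1,q2,q3} by δ(·,0) → {q0,q1,q2} and {q3}.
Split {q0,q1,q2} by δ(·,0) → {q1,q2} and {q0}.
Refine {q1,q2} on symbol 1: members go to different blocks, giving {q1} and {q2}.
Split {q4,q5,q6,q7} by δ(·,0) → {q4,q5,q6} and {q7}.
On input 1, block {q4,q5,q6} splits into {q4,q5} and {q6}.
No further refinement is possible. Final partition (7 blocks): {q1} | {q4,q5} | {q3} | {q0} | {q2} | {q7} | {q6}.
q0 and q3 end up in different blocks, so they are distinguishable. For instance, the string '0' is accepted from only q0.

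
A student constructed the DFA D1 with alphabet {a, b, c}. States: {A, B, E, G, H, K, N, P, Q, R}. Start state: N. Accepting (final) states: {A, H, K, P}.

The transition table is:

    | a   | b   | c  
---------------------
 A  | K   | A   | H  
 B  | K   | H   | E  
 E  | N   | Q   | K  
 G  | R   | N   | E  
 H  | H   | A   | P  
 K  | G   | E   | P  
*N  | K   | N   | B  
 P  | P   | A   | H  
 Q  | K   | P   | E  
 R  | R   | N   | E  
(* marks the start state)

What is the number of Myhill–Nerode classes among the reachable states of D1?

7

Every state is reachable, so we keep all 10.
P0 = {A,H,K,P} | {B,E,G,N,Q,R}.
On input a, block {A,H,K,P} splits into {A,H,P} and {K}.
On input a, block {A,H,P} splits into {H,P} and {A}.
Split {B,E,G,N,Q,R} by δ(·,a) → {E,G,R} and {B,N,Q}.
Split {E,G,R} by δ(·,a) → {G,R} and {E}.
Refine {B,N,Q} on symbol b: members go to different blocks, giving {B,Q} and {N}.
Stable partition: {H,P} | {G,R} | {K} | {A} | {B,Q} | {E} | {N} — 7 equivalence classes.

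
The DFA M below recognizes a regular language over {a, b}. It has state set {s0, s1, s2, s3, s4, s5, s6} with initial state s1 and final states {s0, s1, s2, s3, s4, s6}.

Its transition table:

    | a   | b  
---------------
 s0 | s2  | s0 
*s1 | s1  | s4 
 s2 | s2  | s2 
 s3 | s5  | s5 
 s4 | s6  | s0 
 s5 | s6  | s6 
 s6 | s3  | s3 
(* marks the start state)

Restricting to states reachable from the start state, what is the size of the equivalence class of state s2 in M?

P0 = {s0,s1,s2,s3,s4,s6} | {s5}.
On input a, block {s0,s1,s2,s3,s4,s6} splits into {s0,s1,s2,s4,s6} and {s3}.
Refine {s0,s1,s2,s4,s6} on symbol a: members go to different blocks, giving {s0,s1,s2,s4} and {s6}.
Split {s0,s1,s2,s4} by δ(·,a) → {s0,s1,s2} and {s4}.
On input b, block {s0,s1,s2} splits into {s0,s2} and {s1}.
Stable partition: {s0,s2} | {s5} | {s3} | {s6} | {s4} | {s1} — 6 equivalence classes.
The equivalence class containing s2 is {s0,s2}, of size 2.

2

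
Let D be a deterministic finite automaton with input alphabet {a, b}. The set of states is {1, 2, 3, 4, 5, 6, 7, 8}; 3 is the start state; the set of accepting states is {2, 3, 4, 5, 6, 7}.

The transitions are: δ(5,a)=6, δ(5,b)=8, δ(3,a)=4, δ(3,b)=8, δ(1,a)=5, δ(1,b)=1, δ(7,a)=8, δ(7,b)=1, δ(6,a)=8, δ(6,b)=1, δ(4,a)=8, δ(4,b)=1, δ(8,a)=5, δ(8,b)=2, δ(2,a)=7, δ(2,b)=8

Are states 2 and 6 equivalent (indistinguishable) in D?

No

All states are reachable from the start state.
Start with accepting vs non-accepting: {2,3,4,5,6,7} | {1,8}.
Refine {2,3,4,5,6,7} on symbol a: members go to different blocks, giving {2,3,5} and {4,6,7}.
Refine {1,8} on symbol b: members go to different blocks, giving {1} and {8}.
No further refinement is possible. Final partition (4 blocks): {2,3,5} | {1} | {4,6,7} | {8}.
2 and 6 end up in different blocks, so they are distinguishable. For instance, the string 'a' is accepted from only 2.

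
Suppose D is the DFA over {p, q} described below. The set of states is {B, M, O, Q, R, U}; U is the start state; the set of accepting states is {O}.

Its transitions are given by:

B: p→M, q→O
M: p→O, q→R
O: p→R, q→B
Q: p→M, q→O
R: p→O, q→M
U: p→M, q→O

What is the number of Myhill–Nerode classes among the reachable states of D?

3

States {Q} cannot be reached from the start state, so discard them.
P0 = {O} | {B,M,R,U}.
On input p, block {B,M,R,U} splits into {M,R} and {B,U}.
The partition is now stable with 3 blocks: {O} | {M,R} | {B,U}.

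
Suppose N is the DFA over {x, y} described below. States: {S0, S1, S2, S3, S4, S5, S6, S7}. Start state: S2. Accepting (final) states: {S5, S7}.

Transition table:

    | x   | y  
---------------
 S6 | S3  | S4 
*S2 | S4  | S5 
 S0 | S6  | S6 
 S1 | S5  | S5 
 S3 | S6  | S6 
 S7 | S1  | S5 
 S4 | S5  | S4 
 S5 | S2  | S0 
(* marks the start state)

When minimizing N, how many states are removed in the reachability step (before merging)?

2

BFS from S2 reaches {S0, S2, S3, S4, S5, S6}; the 2 state(s) S1, S7 are never visited.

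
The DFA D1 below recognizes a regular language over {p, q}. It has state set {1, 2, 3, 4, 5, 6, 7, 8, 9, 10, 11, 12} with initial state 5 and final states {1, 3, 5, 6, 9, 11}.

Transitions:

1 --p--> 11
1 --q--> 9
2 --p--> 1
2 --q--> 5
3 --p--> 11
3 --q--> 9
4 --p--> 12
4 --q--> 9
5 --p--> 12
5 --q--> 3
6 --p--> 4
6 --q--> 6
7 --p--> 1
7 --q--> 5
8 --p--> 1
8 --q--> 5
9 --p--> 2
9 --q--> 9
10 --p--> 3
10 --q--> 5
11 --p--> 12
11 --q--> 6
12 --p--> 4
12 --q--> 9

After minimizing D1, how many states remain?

States {7,8,10} cannot be reached from the start state, so discard them.
Start with accepting vs non-accepting: {1,3,5,6,9,11} | {2,4,12}.
Refine {1,3,5,6,9,11} on symbol p: members go to different blocks, giving {5,6,9,11} and {1,3}.
Refine {5,6,9,11} on symbol q: members go to different blocks, giving {6,9,11} and {5}.
On input p, block {2,4,12} splits into {4,12} and {2}.
On input p, block {6,9,11} splits into {6,11} and {9}.
Stable partition: {6,11} | {4,12} | {1,3} | {5} | {2} | {9} — 6 equivalence classes.

6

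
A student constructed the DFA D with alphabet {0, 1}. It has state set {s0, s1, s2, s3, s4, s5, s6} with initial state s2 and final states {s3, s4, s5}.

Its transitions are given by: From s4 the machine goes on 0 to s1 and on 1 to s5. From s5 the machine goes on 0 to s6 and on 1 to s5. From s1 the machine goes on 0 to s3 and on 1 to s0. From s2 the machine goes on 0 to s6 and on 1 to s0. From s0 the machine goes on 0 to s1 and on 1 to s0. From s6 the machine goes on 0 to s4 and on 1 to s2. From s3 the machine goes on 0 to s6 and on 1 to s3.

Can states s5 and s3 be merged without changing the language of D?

Yes

Every state is reachable, so we keep all 7.
P0 = {s3,s4,s5} | {s0,s1,s2,s6}.
Split {s0,s1,s2,s6} by δ(·,0) → {s0,s2} and {s1,s6}.
Stable partition: {s3,s4,s5} | {s0,s2} | {s1,s6} — 3 equivalence classes.
s5 and s3 lie in the same block of the stable partition, so they are equivalent — no string distinguishes them.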